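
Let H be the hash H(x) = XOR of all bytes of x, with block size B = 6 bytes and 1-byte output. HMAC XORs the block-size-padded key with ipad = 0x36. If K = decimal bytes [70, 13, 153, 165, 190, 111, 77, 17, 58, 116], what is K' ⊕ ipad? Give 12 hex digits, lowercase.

Key decimal bytes [70, 13, 153, 165, 190, 111, 77, 17, 58, 116] = 46 0d 99 a5 be 6f 4d 11 3a 74 is 10 bytes > B = 6, so hash it first: H(key) = b4, then zero-pad to 6 bytes: K' = b4 00 00 00 00 00.
XOR each byte with 0x36: b4⊕36=82, 00⊕36=36, 00⊕36=36, 00⊕36=36, 00⊕36=36, 00⊕36=36.

823636363636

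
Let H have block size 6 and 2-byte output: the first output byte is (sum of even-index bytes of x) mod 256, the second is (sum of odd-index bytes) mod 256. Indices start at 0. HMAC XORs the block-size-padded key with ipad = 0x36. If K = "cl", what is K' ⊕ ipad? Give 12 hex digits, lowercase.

Key "cl" = 63 6c is 2 bytes ≤ B = 6; zero-pad to 6 bytes: K' = 63 6c 00 00 00 00.
XOR each byte with 0x36: 63⊕36=55, 6c⊕36=5a, 00⊕36=36, 00⊕36=36, 00⊕36=36, 00⊕36=36.

555a36363636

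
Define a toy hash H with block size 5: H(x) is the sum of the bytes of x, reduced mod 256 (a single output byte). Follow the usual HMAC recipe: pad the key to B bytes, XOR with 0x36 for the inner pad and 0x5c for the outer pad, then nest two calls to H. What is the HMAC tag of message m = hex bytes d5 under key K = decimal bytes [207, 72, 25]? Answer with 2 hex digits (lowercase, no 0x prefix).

Key decimal bytes [207, 72, 25] = cf 48 19 is 3 bytes ≤ B = 5; zero-pad to 5 bytes: K' = cf 48 19 00 00.
K' ⊕ ipad = f9 7e 2f 36 36.  K' ⊕ opad = 93 14 45 5c 5c.
Inner input = (K'⊕ipad) ∥ m = f9 7e 2f 36 36 ∥ d5.
Inner hash: sum = 249+126+47+54+54+213 = 743; mod 256 = 231 → e7.
Outer input = (K'⊕opad) ∥ inner = 93 14 45 5c 5c ∥ e7.
Outer hash (tag): sum = 147+20+69+92+92+231 = 651; mod 256 = 139 → 8b.

8b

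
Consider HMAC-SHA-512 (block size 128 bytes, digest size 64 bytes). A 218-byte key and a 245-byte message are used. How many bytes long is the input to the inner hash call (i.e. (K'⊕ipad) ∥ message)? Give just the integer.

Key is 218 > 128 bytes, so it is hashed to 64 bytes then zero-padded to 128: |K'| = 128.
Inner input = (K'⊕ipad) ∥ m → 128 + 245 = 373 bytes.

373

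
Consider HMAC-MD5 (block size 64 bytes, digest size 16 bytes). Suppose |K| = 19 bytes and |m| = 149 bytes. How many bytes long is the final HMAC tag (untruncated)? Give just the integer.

The tag is one MD5 digest: 16 bytes.

16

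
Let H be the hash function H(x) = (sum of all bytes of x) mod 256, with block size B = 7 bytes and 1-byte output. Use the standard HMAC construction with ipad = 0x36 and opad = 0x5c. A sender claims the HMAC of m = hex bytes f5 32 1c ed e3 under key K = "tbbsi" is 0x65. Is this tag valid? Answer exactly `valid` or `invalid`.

Key "tbbsi" = 74 62 62 73 69 is 5 bytes ≤ B = 7; zero-pad to 7 bytes: K' = 74 62 62 73 69 00 00.
K' ⊕ ipad = 42 54 54 45 5f 36 36; K' ⊕ opad = 28 3e 3e 2f 35 5c 5c.
Inner hash: sum = 66+84+84+69+95+54+54+245+50+28+237+227 = 1293; mod 256 = 13 → 0d.
Outer hash (recomputed tag): sum = 40+62+62+47+53+92+92+13 = 461; mod 256 = 205 → cd.
Recomputed tag = cd; claimed = 65 → mismatch.

invalid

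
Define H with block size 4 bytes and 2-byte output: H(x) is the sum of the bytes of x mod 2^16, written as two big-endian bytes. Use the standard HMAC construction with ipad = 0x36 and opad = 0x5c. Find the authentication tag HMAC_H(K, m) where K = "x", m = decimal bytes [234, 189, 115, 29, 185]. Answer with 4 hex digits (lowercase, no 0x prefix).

Key "x" = 78 is 1 byte ≤ B = 4; zero-pad to 4 bytes: K' = 78 00 00 00.
K' ⊕ ipad = 4e 36 36 36.  K' ⊕ opad = 24 5c 5c 5c.
Inner input = (K'⊕ipad) ∥ m = 4e 36 36 36 ∥ ea bd 73 1d b9.
Inner hash: sum = 78+54+54+54+234+189+115+29+185 = 992 → 03 e0.
Outer input = (K'⊕opad) ∥ inner = 24 5c 5c 5c ∥ 03 e0.
Outer hash (tag): sum = 36+92+92+92+3+224 = 539 → 02 1b.

021b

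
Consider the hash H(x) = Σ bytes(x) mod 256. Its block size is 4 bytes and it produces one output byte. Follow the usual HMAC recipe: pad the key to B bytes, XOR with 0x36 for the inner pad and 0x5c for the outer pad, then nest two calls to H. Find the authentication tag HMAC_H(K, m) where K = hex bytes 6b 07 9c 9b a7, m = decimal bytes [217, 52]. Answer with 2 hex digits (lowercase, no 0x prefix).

Key hex bytes 6b 07 9c 9b a7 is 5 bytes > B = 4, so hash it first: H(key) = 50, then zero-pad to 4 bytes: K' = 50 00 00 00.
K' ⊕ ipad = 66 36 36 36.  K' ⊕ opad = 0c 5c 5c 5c.
Inner input = (K'⊕ipad) ∥ m = 66 36 36 36 ∥ d9 34.
Inner hash: sum = 102+54+54+54+217+52 = 533; mod 256 = 21 → 15.
Outer input = (K'⊕opad) ∥ inner = 0c 5c 5c 5c ∥ 15.
Outer hash (tag): sum = 12+92+92+92+21 = 309; mod 256 = 53 → 35.

35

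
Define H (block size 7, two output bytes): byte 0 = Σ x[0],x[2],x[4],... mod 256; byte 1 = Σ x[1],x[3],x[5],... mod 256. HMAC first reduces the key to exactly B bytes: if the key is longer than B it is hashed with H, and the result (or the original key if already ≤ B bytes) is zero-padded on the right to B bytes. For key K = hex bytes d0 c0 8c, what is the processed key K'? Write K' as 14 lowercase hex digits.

Key hex bytes d0 c0 8c is 3 bytes ≤ B = 7; zero-pad to 7 bytes: K' = d0 c0 8c 00 00 00 00.

d0c08c00000000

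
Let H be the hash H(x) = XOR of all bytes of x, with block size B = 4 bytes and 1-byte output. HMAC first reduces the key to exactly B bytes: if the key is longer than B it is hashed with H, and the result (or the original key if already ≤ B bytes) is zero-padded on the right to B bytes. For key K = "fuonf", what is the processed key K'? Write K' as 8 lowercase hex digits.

74000000

|K| = 5 > B = 4, so first hash the key.
H(K): XOR 66⊕75⊕6f⊕6e⊕66 = 74.
Zero-pad H(K) = 74 to 4 bytes: K' = 74 00 00 00.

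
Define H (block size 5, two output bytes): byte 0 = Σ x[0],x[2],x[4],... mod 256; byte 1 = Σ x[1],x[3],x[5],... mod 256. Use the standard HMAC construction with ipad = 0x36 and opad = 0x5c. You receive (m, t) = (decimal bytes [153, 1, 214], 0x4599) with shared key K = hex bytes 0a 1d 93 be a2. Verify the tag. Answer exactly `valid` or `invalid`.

Key hex bytes 0a 1d 93 be a2 is exactly B = 5 bytes: K' = 0a 1d 93 be a2.
K' ⊕ ipad = 3c 2b a5 88 94; K' ⊕ opad = 56 41 cf e2 fe.
Inner hash: even-index sum = 374 mod 256 = 118; odd-index sum = 546 mod 256 = 34 → 76 22.
Outer hash (recomputed tag): even-index sum = 581 mod 256 = 69; odd-index sum = 409 mod 256 = 153 → 45 99.
Recomputed tag = 4599; claimed = 4599 → match.

valid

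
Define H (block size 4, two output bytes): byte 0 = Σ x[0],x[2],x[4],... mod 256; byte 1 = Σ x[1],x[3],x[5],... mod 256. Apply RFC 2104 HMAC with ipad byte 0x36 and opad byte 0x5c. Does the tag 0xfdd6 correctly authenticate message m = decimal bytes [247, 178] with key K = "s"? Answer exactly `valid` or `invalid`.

valid

Key "s" = 73 is 1 byte ≤ B = 4; zero-pad to 4 bytes: K' = 73 00 00 00.
K' ⊕ ipad = 45 36 36 36; K' ⊕ opad = 2f 5c 5c 5c.
Inner hash: even-index sum = 370 mod 256 = 114; odd-index sum = 286 mod 256 = 30 → 72 1e.
Outer hash (recomputed tag): even-index sum = 253 mod 256 = 253; odd-index sum = 214 mod 256 = 214 → fd d6.
Recomputed tag = fdd6; claimed = fdd6 → match.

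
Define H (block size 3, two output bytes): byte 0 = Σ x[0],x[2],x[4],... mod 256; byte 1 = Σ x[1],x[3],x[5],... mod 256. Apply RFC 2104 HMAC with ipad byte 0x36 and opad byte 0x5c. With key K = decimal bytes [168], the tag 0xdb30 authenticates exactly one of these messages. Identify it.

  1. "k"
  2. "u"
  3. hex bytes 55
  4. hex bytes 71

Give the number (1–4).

Key decimal bytes [168] = a8 is 1 byte ≤ B = 3; zero-pad to 3 bytes: K' = a8 00 00.
K' ⊕ ipad = 9e 36 36; K' ⊕ opad = f4 5c 5c.
m1: inner = H(9e 36 36 6b) = d4 a1; tag = H(f4 5c 5c d4 a1) = f130
m2: inner = H(9e 36 36 75) = d4 ab; tag = H(f4 5c 5c d4 ab) = fb30
m3: inner = H(9e 36 36 55) = d4 8b; tag = H(f4 5c 5c d4 8b) = db30 ← matches
m4: inner = H(9e 36 36 71) = d4 a7; tag = H(f4 5c 5c d4 a7) = f730

3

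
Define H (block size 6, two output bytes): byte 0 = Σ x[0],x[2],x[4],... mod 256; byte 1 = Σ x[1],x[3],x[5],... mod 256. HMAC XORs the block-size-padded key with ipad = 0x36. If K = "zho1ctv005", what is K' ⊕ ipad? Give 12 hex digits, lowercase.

Key "zho1ctv005" = 7a 68 6f 31 63 74 76 30 30 35 is 10 bytes > B = 6, so hash it first: H(key) = f2 72, then zero-pad to 6 bytes: K' = f2 72 00 00 00 00.
XOR each byte with 0x36: f2⊕36=c4, 72⊕36=44, 00⊕36=36, 00⊕36=36, 00⊕36=36, 00⊕36=36.

c44436363636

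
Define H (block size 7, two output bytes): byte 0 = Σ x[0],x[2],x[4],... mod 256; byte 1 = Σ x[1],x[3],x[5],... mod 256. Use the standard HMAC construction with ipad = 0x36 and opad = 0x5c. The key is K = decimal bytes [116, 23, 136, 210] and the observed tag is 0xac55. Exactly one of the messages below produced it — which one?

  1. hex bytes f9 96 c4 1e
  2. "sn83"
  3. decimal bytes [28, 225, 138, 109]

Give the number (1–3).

1

Key decimal bytes [116, 23, 136, 210] = 74 17 88 d2 is 4 bytes ≤ B = 7; zero-pad to 7 bytes: K' = 74 17 88 d2 00 00 00.
K' ⊕ ipad = 42 21 be e4 36 36 36; K' ⊕ opad = 28 4b d4 8e 5c 5c 5c.
m1: inner = H(42 21 be e4 36 36 36 f9 96 c4 1e) = 20 f8; tag = H(28 4b d4 8e 5c 5c 5c 20 f8) = ac55 ← matches
m2: inner = H(42 21 be e4 36 36 36 73 6e 38 33) = 0d e6; tag = H(28 4b d4 8e 5c 5c 5c 0d e6) = 9a42
m3: inner = H(42 21 be e4 36 36 36 1c e1 8a 6d) = ba e1; tag = H(28 4b d4 8e 5c 5c 5c ba e1) = 95ef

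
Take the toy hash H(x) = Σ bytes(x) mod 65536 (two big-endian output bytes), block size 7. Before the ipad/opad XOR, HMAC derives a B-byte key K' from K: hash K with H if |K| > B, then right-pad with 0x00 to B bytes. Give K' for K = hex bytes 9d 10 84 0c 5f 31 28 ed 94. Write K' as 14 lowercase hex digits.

|K| = 9 > B = 7, so first hash the key.
H(K): sum = 157+16+132+12+95+49+40+237+148 = 886 → 03 76.
Zero-pad H(K) = 03 76 to 7 bytes: K' = 03 76 00 00 00 00 00.

03760000000000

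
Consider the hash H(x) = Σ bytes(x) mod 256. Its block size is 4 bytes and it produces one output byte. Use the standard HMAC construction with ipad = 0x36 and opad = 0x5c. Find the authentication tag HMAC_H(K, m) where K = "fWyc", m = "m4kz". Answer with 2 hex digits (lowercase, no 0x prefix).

84

Key "fWyc" = 66 57 79 63 is exactly B = 4 bytes: K' = 66 57 79 63.
K' ⊕ ipad = 50 61 4f 55.  K' ⊕ opad = 3a 0b 25 3f.
Inner input = (K'⊕ipad) ∥ m = 50 61 4f 55 ∥ 6d 34 6b 7a.
Inner hash: sum = 80+97+79+85+109+52+107+122 = 731; mod 256 = 219 → db.
Outer input = (K'⊕opad) ∥ inner = 3a 0b 25 3f ∥ db.
Outer hash (tag): sum = 58+11+37+63+219 = 388; mod 256 = 132 → 84.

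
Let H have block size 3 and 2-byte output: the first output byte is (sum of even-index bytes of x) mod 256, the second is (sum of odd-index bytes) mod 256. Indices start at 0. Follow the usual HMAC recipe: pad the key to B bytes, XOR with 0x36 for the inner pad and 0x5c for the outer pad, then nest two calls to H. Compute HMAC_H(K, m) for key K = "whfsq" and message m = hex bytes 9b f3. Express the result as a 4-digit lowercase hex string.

Key "whfsq" = 77 68 66 73 71 is 5 bytes > B = 3, so hash it first: H(key) = 4e db, then zero-pad to 3 bytes: K' = 4e db 00.
K' ⊕ ipad = 78 ed 36.  K' ⊕ opad = 12 87 5c.
Inner input = (K'⊕ipad) ∥ m = 78 ed 36 ∥ 9b f3.
Inner hash: even-index sum = 417 mod 256 = 161; odd-index sum = 392 mod 256 = 136 → a1 88.
Outer input = (K'⊕opad) ∥ inner = 12 87 5c ∥ a1 88.
Outer hash (tag): even-index sum = 246 mod 256 = 246; odd-index sum = 296 mod 256 = 40 → f6 28.

f628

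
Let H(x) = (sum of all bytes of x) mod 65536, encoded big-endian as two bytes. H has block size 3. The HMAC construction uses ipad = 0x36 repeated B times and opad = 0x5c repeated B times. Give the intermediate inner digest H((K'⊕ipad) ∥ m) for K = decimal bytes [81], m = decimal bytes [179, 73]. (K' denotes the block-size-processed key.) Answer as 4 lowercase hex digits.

01cf

Key decimal bytes [81] = 51 is 1 byte ≤ B = 3; zero-pad to 3 bytes: K' = 51 00 00.
K' ⊕ ipad = 67 36 36.
Inner input = 67 36 36 ∥ b3 49.
Inner hash: sum = 103+54+54+179+73 = 463 → 01 cf.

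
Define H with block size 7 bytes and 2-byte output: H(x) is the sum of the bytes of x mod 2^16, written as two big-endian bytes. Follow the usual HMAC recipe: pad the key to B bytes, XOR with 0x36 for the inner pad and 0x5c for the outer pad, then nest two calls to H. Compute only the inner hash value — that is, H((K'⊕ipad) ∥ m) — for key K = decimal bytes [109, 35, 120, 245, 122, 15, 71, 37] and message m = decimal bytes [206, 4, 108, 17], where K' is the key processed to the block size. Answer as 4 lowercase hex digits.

Key decimal bytes [109, 35, 120, 245, 122, 15, 71, 37] = 6d 23 78 f5 7a 0f 47 25 is 8 bytes > B = 7, so hash it first: H(key) = 02 f2, then zero-pad to 7 bytes: K' = 02 f2 00 00 00 00 00.
K' ⊕ ipad = 34 c4 36 36 36 36 36.
Inner input = 34 c4 36 36 36 36 36 ∥ ce 04 6c 11.
Inner hash: sum = 52+196+54+54+54+54+54+206+4+108+17 = 853 → 03 55.

0355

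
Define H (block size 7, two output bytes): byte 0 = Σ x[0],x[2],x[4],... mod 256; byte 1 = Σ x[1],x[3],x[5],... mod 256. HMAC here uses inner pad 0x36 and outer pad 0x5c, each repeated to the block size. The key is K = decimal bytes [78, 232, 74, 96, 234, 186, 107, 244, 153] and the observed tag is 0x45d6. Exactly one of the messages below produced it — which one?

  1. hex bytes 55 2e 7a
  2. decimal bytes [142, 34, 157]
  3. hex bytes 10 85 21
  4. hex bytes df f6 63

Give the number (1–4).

Key decimal bytes [78, 232, 74, 96, 234, 186, 107, 244, 153] = 4e e8 4a 60 ea ba 6b f4 99 is 9 bytes > B = 7, so hash it first: H(key) = 86 f6, then zero-pad to 7 bytes: K' = 86 f6 00 00 00 00 00.
K' ⊕ ipad = b0 c0 36 36 36 36 36; K' ⊕ opad = da aa 5c 5c 5c 5c 5c.
m1: inner = H(b0 c0 36 36 36 36 36 55 2e 7a) = 80 fb; tag = H(da aa 5c 5c 5c 5c 5c 80 fb) = e9e2
m2: inner = H(b0 c0 36 36 36 36 36 8e 22 9d) = 74 57; tag = H(da aa 5c 5c 5c 5c 5c 74 57) = 45d6 ← matches
m3: inner = H(b0 c0 36 36 36 36 36 10 85 21) = d7 5d; tag = H(da aa 5c 5c 5c 5c 5c d7 5d) = 4b39
m4: inner = H(b0 c0 36 36 36 36 36 df f6 63) = 48 6e; tag = H(da aa 5c 5c 5c 5c 5c 48 6e) = 5caa

2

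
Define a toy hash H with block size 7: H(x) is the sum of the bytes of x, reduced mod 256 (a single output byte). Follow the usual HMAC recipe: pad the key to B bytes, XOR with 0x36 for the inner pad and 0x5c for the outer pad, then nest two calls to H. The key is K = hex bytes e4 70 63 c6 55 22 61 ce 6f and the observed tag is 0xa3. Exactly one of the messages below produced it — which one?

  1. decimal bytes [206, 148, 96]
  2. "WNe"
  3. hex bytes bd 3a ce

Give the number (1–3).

Key hex bytes e4 70 63 c6 55 22 61 ce 6f is 9 bytes > B = 7, so hash it first: H(key) = 92, then zero-pad to 7 bytes: K' = 92 00 00 00 00 00 00.
K' ⊕ ipad = a4 36 36 36 36 36 36; K' ⊕ opad = ce 5c 5c 5c 5c 5c 5c.
m1: inner = H(a4 36 36 36 36 36 36 ce 94 60) = aa; tag = H(ce 5c 5c 5c 5c 5c 5c aa) = a0
m2: inner = H(a4 36 36 36 36 36 36 57 4e 65) = f2; tag = H(ce 5c 5c 5c 5c 5c 5c f2) = e8
m3: inner = H(a4 36 36 36 36 36 36 bd 3a ce) = ad; tag = H(ce 5c 5c 5c 5c 5c 5c ad) = a3 ← matches

3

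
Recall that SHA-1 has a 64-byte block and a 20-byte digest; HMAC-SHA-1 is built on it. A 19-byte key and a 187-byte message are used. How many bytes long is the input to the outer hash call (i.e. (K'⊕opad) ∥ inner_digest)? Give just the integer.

84

Key is 19 ≤ 64 bytes, zero-padded: |K'| = 64.
Outer input = (K'⊕opad) ∥ H(inner) → 64 + 20 = 84 bytes.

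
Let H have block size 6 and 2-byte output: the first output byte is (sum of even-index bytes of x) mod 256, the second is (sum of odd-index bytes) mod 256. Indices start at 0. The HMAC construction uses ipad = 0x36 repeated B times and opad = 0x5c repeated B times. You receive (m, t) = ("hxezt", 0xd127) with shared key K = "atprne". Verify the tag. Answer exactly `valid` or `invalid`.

invalid

Key "atprne" = 61 74 70 72 6e 65 is exactly B = 6 bytes: K' = 61 74 70 72 6e 65.
K' ⊕ ipad = 57 42 46 44 58 53; K' ⊕ opad = 3d 28 2c 2e 32 39.
Inner hash: even-index sum = 566 mod 256 = 54; odd-index sum = 459 mod 256 = 203 → 36 cb.
Outer hash (recomputed tag): even-index sum = 209 mod 256 = 209; odd-index sum = 346 mod 256 = 90 → d1 5a.
Recomputed tag = d15a; claimed = d127 → mismatch.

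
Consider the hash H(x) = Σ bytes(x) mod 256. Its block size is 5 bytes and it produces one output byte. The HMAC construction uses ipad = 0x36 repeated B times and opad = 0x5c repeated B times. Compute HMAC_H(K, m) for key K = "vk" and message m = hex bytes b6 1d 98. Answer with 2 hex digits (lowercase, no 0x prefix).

Key "vk" = 76 6b is 2 bytes ≤ B = 5; zero-pad to 5 bytes: K' = 76 6b 00 00 00.
K' ⊕ ipad = 40 5d 36 36 36.  K' ⊕ opad = 2a 37 5c 5c 5c.
Inner input = (K'⊕ipad) ∥ m = 40 5d 36 36 36 ∥ b6 1d 98.
Inner hash: sum = 64+93+54+54+54+182+29+152 = 682; mod 256 = 170 → aa.
Outer input = (K'⊕opad) ∥ inner = 2a 37 5c 5c 5c ∥ aa.
Outer hash (tag): sum = 42+55+92+92+92+170 = 543; mod 256 = 31 → 1f.

1f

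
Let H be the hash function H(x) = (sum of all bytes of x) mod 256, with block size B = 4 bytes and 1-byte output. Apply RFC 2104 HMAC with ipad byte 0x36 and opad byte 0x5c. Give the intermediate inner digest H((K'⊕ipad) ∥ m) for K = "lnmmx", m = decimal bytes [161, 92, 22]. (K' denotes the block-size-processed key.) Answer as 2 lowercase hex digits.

cf

Key "lnmmx" = 6c 6e 6d 6d 78 is 5 bytes > B = 4, so hash it first: H(key) = 2c, then zero-pad to 4 bytes: K' = 2c 00 00 00.
K' ⊕ ipad = 1a 36 36 36.
Inner input = 1a 36 36 36 ∥ a1 5c 16.
Inner hash: sum = 26+54+54+54+161+92+22 = 463; mod 256 = 207 → cf.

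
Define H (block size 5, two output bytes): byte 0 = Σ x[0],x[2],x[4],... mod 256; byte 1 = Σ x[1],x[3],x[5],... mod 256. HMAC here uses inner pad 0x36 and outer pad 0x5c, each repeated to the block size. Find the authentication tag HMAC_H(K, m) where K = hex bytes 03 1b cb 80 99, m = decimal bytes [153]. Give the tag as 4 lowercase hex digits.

Key hex bytes 03 1b cb 80 99 is exactly B = 5 bytes: K' = 03 1b cb 80 99.
K' ⊕ ipad = 35 2d fd b6 af.  K' ⊕ opad = 5f 47 97 dc c5.
Inner input = (K'⊕ipad) ∥ m = 35 2d fd b6 af ∥ 99.
Inner hash: even-index sum = 481 mod 256 = 225; odd-index sum = 380 mod 256 = 124 → e1 7c.
Outer input = (K'⊕opad) ∥ inner = 5f 47 97 dc c5 ∥ e1 7c.
Outer hash (tag): even-index sum = 567 mod 256 = 55; odd-index sum = 516 mod 256 = 4 → 37 04.

3704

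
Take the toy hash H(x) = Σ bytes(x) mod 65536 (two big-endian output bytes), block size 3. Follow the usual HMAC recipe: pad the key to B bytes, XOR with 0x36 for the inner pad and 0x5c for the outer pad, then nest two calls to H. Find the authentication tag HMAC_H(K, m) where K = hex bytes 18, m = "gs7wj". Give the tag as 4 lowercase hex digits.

018a

Key hex bytes 18 is 1 byte ≤ B = 3; zero-pad to 3 bytes: K' = 18 00 00.
K' ⊕ ipad = 2e 36 36.  K' ⊕ opad = 44 5c 5c.
Inner input = (K'⊕ipad) ∥ m = 2e 36 36 ∥ 67 73 37 77 6a.
Inner hash: sum = 46+54+54+103+115+55+119+106 = 652 → 02 8c.
Outer input = (K'⊕opad) ∥ inner = 44 5c 5c ∥ 02 8c.
Outer hash (tag): sum = 68+92+92+2+140 = 394 → 01 8a.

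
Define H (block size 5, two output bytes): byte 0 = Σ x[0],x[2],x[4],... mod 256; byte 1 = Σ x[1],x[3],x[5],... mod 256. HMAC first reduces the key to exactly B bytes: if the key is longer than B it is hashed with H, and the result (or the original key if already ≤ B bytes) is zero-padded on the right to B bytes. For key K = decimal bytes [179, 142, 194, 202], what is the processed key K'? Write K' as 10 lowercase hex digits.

Key decimal bytes [179, 142, 194, 202] = b3 8e c2 ca is 4 bytes ≤ B = 5; zero-pad to 5 bytes: K' = b3 8e c2 ca 00.

b38ec2ca00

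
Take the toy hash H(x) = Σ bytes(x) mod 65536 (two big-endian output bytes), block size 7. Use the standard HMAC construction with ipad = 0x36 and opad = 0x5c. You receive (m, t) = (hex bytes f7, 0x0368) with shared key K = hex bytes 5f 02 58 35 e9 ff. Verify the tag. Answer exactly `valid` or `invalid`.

Key hex bytes 5f 02 58 35 e9 ff is 6 bytes ≤ B = 7; zero-pad to 7 bytes: K' = 5f 02 58 35 e9 ff 00.
K' ⊕ ipad = 69 34 6e 03 df c9 36; K' ⊕ opad = 03 5e 04 69 b5 a3 5c.
Inner hash: sum = 105+52+110+3+223+201+54+247 = 995 → 03 e3.
Outer hash (recomputed tag): sum = 3+94+4+105+181+163+92+3+227 = 872 → 03 68.
Recomputed tag = 0368; claimed = 0368 → match.

valid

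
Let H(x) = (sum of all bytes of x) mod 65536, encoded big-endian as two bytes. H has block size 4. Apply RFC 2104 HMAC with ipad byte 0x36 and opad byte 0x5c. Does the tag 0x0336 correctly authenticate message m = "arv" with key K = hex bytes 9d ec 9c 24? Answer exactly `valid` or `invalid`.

valid

Key hex bytes 9d ec 9c 24 is exactly B = 4 bytes: K' = 9d ec 9c 24.
K' ⊕ ipad = ab da aa 12; K' ⊕ opad = c1 b0 c0 78.
Inner hash: sum = 171+218+170+18+97+114+118 = 906 → 03 8a.
Outer hash (recomputed tag): sum = 193+176+192+120+3+138 = 822 → 03 36.
Recomputed tag = 0336; claimed = 0336 → match.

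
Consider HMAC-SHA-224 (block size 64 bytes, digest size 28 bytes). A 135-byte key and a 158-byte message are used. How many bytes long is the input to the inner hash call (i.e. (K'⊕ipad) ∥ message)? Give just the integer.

Key is 135 > 64 bytes, so it is hashed to 28 bytes then zero-padded to 64: |K'| = 64.
Inner input = (K'⊕ipad) ∥ m → 64 + 158 = 222 bytes.

222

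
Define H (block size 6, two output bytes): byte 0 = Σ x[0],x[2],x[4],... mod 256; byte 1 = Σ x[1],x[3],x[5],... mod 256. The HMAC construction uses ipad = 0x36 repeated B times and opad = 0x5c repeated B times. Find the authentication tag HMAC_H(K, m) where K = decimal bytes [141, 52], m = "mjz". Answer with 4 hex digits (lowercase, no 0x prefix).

Key decimal bytes [141, 52] = 8d 34 is 2 bytes ≤ B = 6; zero-pad to 6 bytes: K' = 8d 34 00 00 00 00.
K' ⊕ ipad = bb 02 36 36 36 36.  K' ⊕ opad = d1 68 5c 5c 5c 5c.
Inner input = (K'⊕ipad) ∥ m = bb 02 36 36 36 36 ∥ 6d 6a 7a.
Inner hash: even-index sum = 526 mod 256 = 14; odd-index sum = 216 mod 256 = 216 → 0e d8.
Outer input = (K'⊕opad) ∥ inner = d1 68 5c 5c 5c 5c ∥ 0e d8.
Outer hash (tag): even-index sum = 407 mod 256 = 151; odd-index sum = 504 mod 256 = 248 → 97 f8.

97f8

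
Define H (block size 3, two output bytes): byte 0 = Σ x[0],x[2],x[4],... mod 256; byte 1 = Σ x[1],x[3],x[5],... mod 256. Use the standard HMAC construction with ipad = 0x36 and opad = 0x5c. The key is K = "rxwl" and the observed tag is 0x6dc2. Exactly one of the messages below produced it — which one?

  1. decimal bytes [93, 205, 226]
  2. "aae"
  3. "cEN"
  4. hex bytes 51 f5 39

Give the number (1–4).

Key "rxwl" = 72 78 77 6c is 4 bytes > B = 3, so hash it first: H(key) = e9 e4, then zero-pad to 3 bytes: K' = e9 e4 00.
K' ⊕ ipad = df d2 36; K' ⊕ opad = b5 b8 5c.
m1: inner = H(df d2 36 5d cd e2) = e2 11; tag = H(b5 b8 5c e2 11) = 229a
m2: inner = H(df d2 36 61 61 65) = 76 98; tag = H(b5 b8 5c 76 98) = a92e
m3: inner = H(df d2 36 63 45 4e) = 5a 83; tag = H(b5 b8 5c 5a 83) = 9412
m4: inner = H(df d2 36 51 f5 39) = 0a 5c; tag = H(b5 b8 5c 0a 5c) = 6dc2 ← matches

4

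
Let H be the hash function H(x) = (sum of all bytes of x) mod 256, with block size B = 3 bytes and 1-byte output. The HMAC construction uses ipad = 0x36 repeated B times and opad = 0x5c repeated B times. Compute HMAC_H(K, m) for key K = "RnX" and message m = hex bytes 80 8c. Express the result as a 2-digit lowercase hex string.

7a

Key "RnX" = 52 6e 58 is exactly B = 3 bytes: K' = 52 6e 58.
K' ⊕ ipad = 64 58 6e.  K' ⊕ opad = 0e 32 04.
Inner input = (K'⊕ipad) ∥ m = 64 58 6e ∥ 80 8c.
Inner hash: sum = 100+88+110+128+140 = 566; mod 256 = 54 → 36.
Outer input = (K'⊕opad) ∥ inner = 0e 32 04 ∥ 36.
Outer hash (tag): sum = 14+50+4+54 = 122 → 7a.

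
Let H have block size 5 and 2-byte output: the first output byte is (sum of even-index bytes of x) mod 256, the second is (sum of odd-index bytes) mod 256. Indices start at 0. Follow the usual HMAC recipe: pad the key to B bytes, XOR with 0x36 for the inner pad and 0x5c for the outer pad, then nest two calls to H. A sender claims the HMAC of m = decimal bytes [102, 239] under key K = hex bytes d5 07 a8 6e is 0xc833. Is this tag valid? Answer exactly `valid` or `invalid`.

valid

Key hex bytes d5 07 a8 6e is 4 bytes ≤ B = 5; zero-pad to 5 bytes: K' = d5 07 a8 6e 00.
K' ⊕ ipad = e3 31 9e 58 36; K' ⊕ opad = 89 5b f4 32 5c.
Inner hash: even-index sum = 678 mod 256 = 166; odd-index sum = 239 mod 256 = 239 → a6 ef.
Outer hash (recomputed tag): even-index sum = 712 mod 256 = 200; odd-index sum = 307 mod 256 = 51 → c8 33.
Recomputed tag = c833; claimed = c833 → match.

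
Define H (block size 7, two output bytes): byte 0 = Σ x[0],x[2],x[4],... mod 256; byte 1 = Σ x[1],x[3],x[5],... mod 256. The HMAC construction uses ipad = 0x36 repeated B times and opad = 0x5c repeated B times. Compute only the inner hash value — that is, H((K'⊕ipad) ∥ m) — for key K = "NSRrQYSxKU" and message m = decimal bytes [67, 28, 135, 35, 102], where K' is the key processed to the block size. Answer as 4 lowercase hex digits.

Key "NSRrQYSxKU" = 4e 53 52 72 51 59 53 78 4b 55 is 10 bytes > B = 7, so hash it first: H(key) = 8f eb, then zero-pad to 7 bytes: K' = 8f eb 00 00 00 00 00.
K' ⊕ ipad = b9 dd 36 36 36 36 36.
Inner input = b9 dd 36 36 36 36 36 ∥ 43 1c 87 23 66.
Inner hash: even-index sum = 410 mod 256 = 154; odd-index sum = 633 mod 256 = 121 → 9a 79.

9a79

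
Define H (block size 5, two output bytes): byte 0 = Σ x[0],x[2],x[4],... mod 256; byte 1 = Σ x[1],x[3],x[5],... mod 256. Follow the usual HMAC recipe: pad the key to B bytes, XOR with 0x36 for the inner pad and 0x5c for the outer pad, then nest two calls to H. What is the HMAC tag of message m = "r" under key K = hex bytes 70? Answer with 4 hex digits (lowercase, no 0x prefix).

c26a

Key hex bytes 70 is 1 byte ≤ B = 5; zero-pad to 5 bytes: K' = 70 00 00 00 00.
K' ⊕ ipad = 46 36 36 36 36.  K' ⊕ opad = 2c 5c 5c 5c 5c.
Inner input = (K'⊕ipad) ∥ m = 46 36 36 36 36 ∥ 72.
Inner hash: even-index sum = 178 mod 256 = 178; odd-index sum = 222 mod 256 = 222 → b2 de.
Outer input = (K'⊕opad) ∥ inner = 2c 5c 5c 5c 5c ∥ b2 de.
Outer hash (tag): even-index sum = 450 mod 256 = 194; odd-index sum = 362 mod 256 = 106 → c2 6a.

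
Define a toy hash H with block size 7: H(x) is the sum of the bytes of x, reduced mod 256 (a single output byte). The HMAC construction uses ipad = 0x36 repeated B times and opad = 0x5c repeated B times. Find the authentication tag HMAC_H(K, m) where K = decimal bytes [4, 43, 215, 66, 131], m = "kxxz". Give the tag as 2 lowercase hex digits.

Key decimal bytes [4, 43, 215, 66, 131] = 04 2b d7 42 83 is 5 bytes ≤ B = 7; zero-pad to 7 bytes: K' = 04 2b d7 42 83 00 00.
K' ⊕ ipad = 32 1d e1 74 b5 36 36.  K' ⊕ opad = 58 77 8b 1e df 5c 5c.
Inner input = (K'⊕ipad) ∥ m = 32 1d e1 74 b5 36 36 ∥ 6b 78 78 7a.
Inner hash: sum = 50+29+225+116+181+54+54+107+120+120+122 = 1178; mod 256 = 154 → 9a.
Outer input = (K'⊕opad) ∥ inner = 58 77 8b 1e df 5c 5c ∥ 9a.
Outer hash (tag): sum = 88+119+139+30+223+92+92+154 = 937; mod 256 = 169 → a9.

a9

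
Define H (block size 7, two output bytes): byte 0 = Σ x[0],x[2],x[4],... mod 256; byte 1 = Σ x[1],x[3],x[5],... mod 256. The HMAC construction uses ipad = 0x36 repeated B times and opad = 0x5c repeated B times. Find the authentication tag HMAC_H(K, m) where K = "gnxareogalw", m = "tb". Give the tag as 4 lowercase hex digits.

Key "gnxareogalw" = 67 6e 78 61 72 65 6f 67 61 6c 77 is 11 bytes > B = 7, so hash it first: H(key) = 98 07, then zero-pad to 7 bytes: K' = 98 07 00 00 00 00 00.
K' ⊕ ipad = ae 31 36 36 36 36 36.  K' ⊕ opad = c4 5b 5c 5c 5c 5c 5c.
Inner input = (K'⊕ipad) ∥ m = ae 31 36 36 36 36 36 ∥ 74 62.
Inner hash: even-index sum = 434 mod 256 = 178; odd-index sum = 273 mod 256 = 17 → b2 11.
Outer input = (K'⊕opad) ∥ inner = c4 5b 5c 5c 5c 5c 5c ∥ b2 11.
Outer hash (tag): even-index sum = 489 mod 256 = 233; odd-index sum = 453 mod 256 = 197 → e9 c5.

e9c5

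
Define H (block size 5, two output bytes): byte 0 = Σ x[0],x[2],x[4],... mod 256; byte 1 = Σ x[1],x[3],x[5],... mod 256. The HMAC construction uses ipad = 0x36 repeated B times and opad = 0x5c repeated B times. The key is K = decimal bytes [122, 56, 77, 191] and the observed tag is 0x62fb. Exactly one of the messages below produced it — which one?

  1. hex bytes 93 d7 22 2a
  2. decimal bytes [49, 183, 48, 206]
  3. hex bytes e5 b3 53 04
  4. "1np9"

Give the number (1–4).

Key decimal bytes [122, 56, 77, 191] = 7a 38 4d bf is 4 bytes ≤ B = 5; zero-pad to 5 bytes: K' = 7a 38 4d bf 00.
K' ⊕ ipad = 4c 0e 7b 89 36; K' ⊕ opad = 26 64 11 e3 5c.
m1: inner = H(4c 0e 7b 89 36 93 d7 22 2a) = fe 4c; tag = H(26 64 11 e3 5c fe 4c) = df45
m2: inner = H(4c 0e 7b 89 36 31 b7 30 ce) = 82 f8; tag = H(26 64 11 e3 5c 82 f8) = 8bc9
m3: inner = H(4c 0e 7b 89 36 e5 b3 53 04) = b4 cf; tag = H(26 64 11 e3 5c b4 cf) = 62fb ← matches
m4: inner = H(4c 0e 7b 89 36 31 6e 70 39) = a4 38; tag = H(26 64 11 e3 5c a4 38) = cbeb

3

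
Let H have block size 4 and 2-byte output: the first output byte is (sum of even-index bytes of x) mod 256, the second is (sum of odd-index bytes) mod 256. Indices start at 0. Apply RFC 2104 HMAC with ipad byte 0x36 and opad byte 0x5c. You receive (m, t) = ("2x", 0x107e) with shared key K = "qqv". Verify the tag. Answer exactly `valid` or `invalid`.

Key "qqv" = 71 71 76 is 3 bytes ≤ B = 4; zero-pad to 4 bytes: K' = 71 71 76 00.
K' ⊕ ipad = 47 47 40 36; K' ⊕ opad = 2d 2d 2a 5c.
Inner hash: even-index sum = 185 mod 256 = 185; odd-index sum = 245 mod 256 = 245 → b9 f5.
Outer hash (recomputed tag): even-index sum = 272 mod 256 = 16; odd-index sum = 382 mod 256 = 126 → 10 7e.
Recomputed tag = 107e; claimed = 107e → match.

valid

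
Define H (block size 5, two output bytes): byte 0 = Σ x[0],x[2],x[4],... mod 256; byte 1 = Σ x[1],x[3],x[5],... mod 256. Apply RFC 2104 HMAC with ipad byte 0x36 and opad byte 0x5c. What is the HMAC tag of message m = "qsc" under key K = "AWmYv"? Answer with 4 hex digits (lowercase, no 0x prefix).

Key "AWmYv" = 41 57 6d 59 76 is exactly B = 5 bytes: K' = 41 57 6d 59 76.
K' ⊕ ipad = 77 61 5b 6f 40.  K' ⊕ opad = 1d 0b 31 05 2a.
Inner input = (K'⊕ipad) ∥ m = 77 61 5b 6f 40 ∥ 71 73 63.
Inner hash: even-index sum = 389 mod 256 = 133; odd-index sum = 420 mod 256 = 164 → 85 a4.
Outer input = (K'⊕opad) ∥ inner = 1d 0b 31 05 2a ∥ 85 a4.
Outer hash (tag): even-index sum = 284 mod 256 = 28; odd-index sum = 149 mod 256 = 149 → 1c 95.

1c95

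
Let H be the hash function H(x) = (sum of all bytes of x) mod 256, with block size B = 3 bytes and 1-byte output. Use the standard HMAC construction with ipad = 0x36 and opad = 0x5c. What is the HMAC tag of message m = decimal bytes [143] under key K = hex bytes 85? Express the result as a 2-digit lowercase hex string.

Key hex bytes 85 is 1 byte ≤ B = 3; zero-pad to 3 bytes: K' = 85 00 00.
K' ⊕ ipad = b3 36 36.  K' ⊕ opad = d9 5c 5c.
Inner input = (K'⊕ipad) ∥ m = b3 36 36 ∥ 8f.
Inner hash: sum = 179+54+54+143 = 430; mod 256 = 174 → ae.
Outer input = (K'⊕opad) ∥ inner = d9 5c 5c ∥ ae.
Outer hash (tag): sum = 217+92+92+174 = 575; mod 256 = 63 → 3f.

3f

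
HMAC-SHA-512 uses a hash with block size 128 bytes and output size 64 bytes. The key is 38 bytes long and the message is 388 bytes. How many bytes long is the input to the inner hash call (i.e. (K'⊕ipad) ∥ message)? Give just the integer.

Key is 38 ≤ 128 bytes, zero-padded: |K'| = 128.
Inner input = (K'⊕ipad) ∥ m → 128 + 388 = 516 bytes.

516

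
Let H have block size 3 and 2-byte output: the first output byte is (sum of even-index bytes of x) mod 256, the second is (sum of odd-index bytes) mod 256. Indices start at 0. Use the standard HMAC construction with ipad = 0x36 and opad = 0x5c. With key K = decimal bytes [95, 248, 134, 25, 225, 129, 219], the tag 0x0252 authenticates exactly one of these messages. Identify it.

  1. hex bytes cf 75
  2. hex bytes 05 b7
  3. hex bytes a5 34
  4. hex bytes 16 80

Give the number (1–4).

2

Key decimal bytes [95, 248, 134, 25, 225, 129, 219] = 5f f8 86 19 e1 81 db is 7 bytes > B = 3, so hash it first: H(key) = a1 92, then zero-pad to 3 bytes: K' = a1 92 00.
K' ⊕ ipad = 97 a4 36; K' ⊕ opad = fd ce 5c.
m1: inner = H(97 a4 36 cf 75) = 42 73; tag = H(fd ce 5c 42 73) = cc10
m2: inner = H(97 a4 36 05 b7) = 84 a9; tag = H(fd ce 5c 84 a9) = 0252 ← matches
m3: inner = H(97 a4 36 a5 34) = 01 49; tag = H(fd ce 5c 01 49) = a2cf
m4: inner = H(97 a4 36 16 80) = 4d ba; tag = H(fd ce 5c 4d ba) = 131b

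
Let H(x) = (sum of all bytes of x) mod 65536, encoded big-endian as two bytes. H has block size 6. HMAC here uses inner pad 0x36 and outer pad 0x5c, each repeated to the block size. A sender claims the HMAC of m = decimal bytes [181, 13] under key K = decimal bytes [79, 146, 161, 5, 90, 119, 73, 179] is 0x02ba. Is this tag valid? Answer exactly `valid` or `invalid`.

invalid

Key decimal bytes [79, 146, 161, 5, 90, 119, 73, 179] = 4f 92 a1 05 5a 77 49 b3 is 8 bytes > B = 6, so hash it first: H(key) = 03 54, then zero-pad to 6 bytes: K' = 03 54 00 00 00 00.
K' ⊕ ipad = 35 62 36 36 36 36; K' ⊕ opad = 5f 08 5c 5c 5c 5c.
Inner hash: sum = 53+98+54+54+54+54+181+13 = 561 → 02 31.
Outer hash (recomputed tag): sum = 95+8+92+92+92+92+2+49 = 522 → 02 0a.
Recomputed tag = 020a; claimed = 02ba → mismatch.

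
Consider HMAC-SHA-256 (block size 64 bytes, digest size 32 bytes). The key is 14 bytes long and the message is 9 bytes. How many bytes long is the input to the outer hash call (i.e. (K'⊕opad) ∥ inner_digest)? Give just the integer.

Key is 14 ≤ 64 bytes, zero-padded: |K'| = 64.
Outer input = (K'⊕opad) ∥ H(inner) → 64 + 32 = 96 bytes.

96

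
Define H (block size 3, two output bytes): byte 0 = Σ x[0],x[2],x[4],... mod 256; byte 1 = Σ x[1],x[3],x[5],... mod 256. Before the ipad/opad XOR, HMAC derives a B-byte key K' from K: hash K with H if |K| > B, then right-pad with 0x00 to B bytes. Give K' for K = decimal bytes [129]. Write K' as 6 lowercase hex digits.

810000

Key decimal bytes [129] = 81 is 1 byte ≤ B = 3; zero-pad to 3 bytes: K' = 81 00 00.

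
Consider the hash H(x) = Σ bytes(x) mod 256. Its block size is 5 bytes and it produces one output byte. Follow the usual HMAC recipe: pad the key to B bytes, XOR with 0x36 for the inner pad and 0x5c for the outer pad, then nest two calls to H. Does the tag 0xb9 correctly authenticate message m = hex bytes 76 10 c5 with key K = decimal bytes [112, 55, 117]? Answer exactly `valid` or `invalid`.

Key decimal bytes [112, 55, 117] = 70 37 75 is 3 bytes ≤ B = 5; zero-pad to 5 bytes: K' = 70 37 75 00 00.
K' ⊕ ipad = 46 01 43 36 36; K' ⊕ opad = 2c 6b 29 5c 5c.
Inner hash: sum = 70+1+67+54+54+118+16+197 = 577; mod 256 = 65 → 41.
Outer hash (recomputed tag): sum = 44+107+41+92+92+65 = 441; mod 256 = 185 → b9.
Recomputed tag = b9; claimed = b9 → match.

valid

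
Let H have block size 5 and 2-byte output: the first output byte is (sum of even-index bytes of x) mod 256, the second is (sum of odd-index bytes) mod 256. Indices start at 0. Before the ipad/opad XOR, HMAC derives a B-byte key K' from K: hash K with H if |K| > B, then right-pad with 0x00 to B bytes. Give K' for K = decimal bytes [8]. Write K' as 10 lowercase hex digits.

0800000000

Key decimal bytes [8] = 08 is 1 byte ≤ B = 5; zero-pad to 5 bytes: K' = 08 00 00 00 00.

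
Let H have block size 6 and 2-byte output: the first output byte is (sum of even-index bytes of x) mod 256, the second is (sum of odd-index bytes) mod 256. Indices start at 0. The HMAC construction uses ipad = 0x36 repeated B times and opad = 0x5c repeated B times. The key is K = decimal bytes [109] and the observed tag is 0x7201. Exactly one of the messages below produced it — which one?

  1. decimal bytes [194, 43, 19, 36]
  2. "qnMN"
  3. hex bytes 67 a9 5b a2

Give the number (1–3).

3

Key decimal bytes [109] = 6d is 1 byte ≤ B = 6; zero-pad to 6 bytes: K' = 6d 00 00 00 00 00.
K' ⊕ ipad = 5b 36 36 36 36 36; K' ⊕ opad = 31 5c 5c 5c 5c 5c.
m1: inner = H(5b 36 36 36 36 36 c2 2b 13 24) = 9c f1; tag = H(31 5c 5c 5c 5c 5c 9c f1) = 8505
m2: inner = H(5b 36 36 36 36 36 71 6e 4d 4e) = 85 5e; tag = H(31 5c 5c 5c 5c 5c 85 5e) = 6e72
m3: inner = H(5b 36 36 36 36 36 67 a9 5b a2) = 89 ed; tag = H(31 5c 5c 5c 5c 5c 89 ed) = 7201 ← matches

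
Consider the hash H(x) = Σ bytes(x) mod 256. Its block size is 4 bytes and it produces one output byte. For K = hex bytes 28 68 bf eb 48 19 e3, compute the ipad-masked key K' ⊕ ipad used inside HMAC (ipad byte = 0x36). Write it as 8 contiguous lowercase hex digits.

48363636

Key hex bytes 28 68 bf eb 48 19 e3 is 7 bytes > B = 4, so hash it first: H(key) = 7e, then zero-pad to 4 bytes: K' = 7e 00 00 00.
XOR each byte with 0x36: 7e⊕36=48, 00⊕36=36, 00⊕36=36, 00⊕36=36.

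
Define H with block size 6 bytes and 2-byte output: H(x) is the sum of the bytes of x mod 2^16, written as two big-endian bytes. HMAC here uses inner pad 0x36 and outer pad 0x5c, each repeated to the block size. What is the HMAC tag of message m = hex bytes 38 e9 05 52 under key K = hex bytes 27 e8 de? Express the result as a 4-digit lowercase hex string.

Key hex bytes 27 e8 de is 3 bytes ≤ B = 6; zero-pad to 6 bytes: K' = 27 e8 de 00 00 00.
K' ⊕ ipad = 11 de e8 36 36 36.  K' ⊕ opad = 7b b4 82 5c 5c 5c.
Inner input = (K'⊕ipad) ∥ m = 11 de e8 36 36 36 ∥ 38 e9 05 52.
Inner hash: sum = 17+222+232+54+54+54+56+233+5+82 = 1009 → 03 f1.
Outer input = (K'⊕opad) ∥ inner = 7b b4 82 5c 5c 5c ∥ 03 f1.
Outer hash (tag): sum = 123+180+130+92+92+92+3+241 = 953 → 03 b9.

03b9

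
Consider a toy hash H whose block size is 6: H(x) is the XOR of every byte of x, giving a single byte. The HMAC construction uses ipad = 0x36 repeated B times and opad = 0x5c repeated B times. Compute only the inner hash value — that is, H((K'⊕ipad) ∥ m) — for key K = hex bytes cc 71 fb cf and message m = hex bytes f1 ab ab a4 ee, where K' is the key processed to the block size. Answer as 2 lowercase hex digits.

Key hex bytes cc 71 fb cf is 4 bytes ≤ B = 6; zero-pad to 6 bytes: K' = cc 71 fb cf 00 00.
K' ⊕ ipad = fa 47 cd f9 36 36.
Inner input = fa 47 cd f9 36 36 ∥ f1 ab ab a4 ee.
Inner hash: XOR fa⊕47⊕cd⊕f9⊕36⊕36⊕f1⊕ab⊕ab⊕a4⊕ee = 32.

32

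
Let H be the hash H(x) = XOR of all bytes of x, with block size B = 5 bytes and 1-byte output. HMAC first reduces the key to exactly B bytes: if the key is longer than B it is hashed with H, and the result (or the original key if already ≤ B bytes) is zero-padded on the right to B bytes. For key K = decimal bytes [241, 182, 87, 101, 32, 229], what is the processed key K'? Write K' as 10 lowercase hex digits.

|K| = 6 > B = 5, so first hash the key.
H(K): XOR f1⊕b6⊕57⊕65⊕20⊕e5 = b0.
Zero-pad H(K) = b0 to 5 bytes: K' = b0 00 00 00 00.

b000000000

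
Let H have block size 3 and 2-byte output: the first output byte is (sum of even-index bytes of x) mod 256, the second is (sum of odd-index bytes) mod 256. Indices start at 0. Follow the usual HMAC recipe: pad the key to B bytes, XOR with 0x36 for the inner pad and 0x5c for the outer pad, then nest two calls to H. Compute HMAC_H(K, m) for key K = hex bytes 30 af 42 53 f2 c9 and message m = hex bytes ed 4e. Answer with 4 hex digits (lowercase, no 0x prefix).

7e6d

Key hex bytes 30 af 42 53 f2 c9 is 6 bytes > B = 3, so hash it first: H(key) = 64 cb, then zero-pad to 3 bytes: K' = 64 cb 00.
K' ⊕ ipad = 52 fd 36.  K' ⊕ opad = 38 97 5c.
Inner input = (K'⊕ipad) ∥ m = 52 fd 36 ∥ ed 4e.
Inner hash: even-index sum = 214 mod 256 = 214; odd-index sum = 490 mod 256 = 234 → d6 ea.
Outer input = (K'⊕opad) ∥ inner = 38 97 5c ∥ d6 ea.
Outer hash (tag): even-index sum = 382 mod 256 = 126; odd-index sum = 365 mod 256 = 109 → 7e 6d.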